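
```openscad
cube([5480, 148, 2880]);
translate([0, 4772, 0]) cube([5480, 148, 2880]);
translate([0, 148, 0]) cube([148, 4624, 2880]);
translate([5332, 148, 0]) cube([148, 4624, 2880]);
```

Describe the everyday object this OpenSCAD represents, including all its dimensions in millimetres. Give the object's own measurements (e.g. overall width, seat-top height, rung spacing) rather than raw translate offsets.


The wall frame of a small rectangular building: four walls, each 2880 mm tall and 148 mm thick, enclosing a footprint 5480 mm (x) by 4920 mm (y) outside-to-outside, with no floor or roof. The front and back walls (the −y and +y sides) span the full width; the two side walls fit between them.


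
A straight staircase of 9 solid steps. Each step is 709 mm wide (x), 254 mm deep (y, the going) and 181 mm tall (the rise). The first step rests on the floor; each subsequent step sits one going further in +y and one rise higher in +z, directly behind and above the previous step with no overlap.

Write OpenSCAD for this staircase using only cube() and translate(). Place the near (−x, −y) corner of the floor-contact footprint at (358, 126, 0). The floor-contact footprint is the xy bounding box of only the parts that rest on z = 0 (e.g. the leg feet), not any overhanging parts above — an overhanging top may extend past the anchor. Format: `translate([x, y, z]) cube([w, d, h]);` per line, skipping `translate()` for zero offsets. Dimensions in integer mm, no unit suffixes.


translate([358, 126, 0]) cube([709, 254, 181]);
translate([358, 380, 181]) cube([709, 254, 181]);
translate([358, 634, 362]) cube([709, 254, 181]);
translate([358, 888, 543]) cube([709, 254, 181]);
translate([358, 1142, 724]) cube([709, 254, 181]);
translate([358, 1396, 905]) cube([709, 254, 181]);
translate([358, 1650, 1086]) cube([709, 254, 181]);
translate([358, 1904, 1267]) cube([709, 254, 181]);
translate([358, 2158, 1448]) cube([709, 254, 181]);


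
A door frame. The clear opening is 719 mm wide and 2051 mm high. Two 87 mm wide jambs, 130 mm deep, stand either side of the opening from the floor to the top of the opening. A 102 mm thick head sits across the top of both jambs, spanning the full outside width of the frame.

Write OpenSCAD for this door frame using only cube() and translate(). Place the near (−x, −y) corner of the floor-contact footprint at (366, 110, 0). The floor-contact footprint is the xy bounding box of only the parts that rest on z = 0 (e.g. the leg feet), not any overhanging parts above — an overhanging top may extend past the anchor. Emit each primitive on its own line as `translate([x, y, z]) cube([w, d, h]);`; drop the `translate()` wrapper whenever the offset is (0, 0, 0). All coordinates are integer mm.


translate([366, 110, 0]) cube([87, 130, 2051]);
translate([1172, 110, 0]) cube([87, 130, 2051]);
translate([366, 110, 2051]) cube([893, 130, 102]);


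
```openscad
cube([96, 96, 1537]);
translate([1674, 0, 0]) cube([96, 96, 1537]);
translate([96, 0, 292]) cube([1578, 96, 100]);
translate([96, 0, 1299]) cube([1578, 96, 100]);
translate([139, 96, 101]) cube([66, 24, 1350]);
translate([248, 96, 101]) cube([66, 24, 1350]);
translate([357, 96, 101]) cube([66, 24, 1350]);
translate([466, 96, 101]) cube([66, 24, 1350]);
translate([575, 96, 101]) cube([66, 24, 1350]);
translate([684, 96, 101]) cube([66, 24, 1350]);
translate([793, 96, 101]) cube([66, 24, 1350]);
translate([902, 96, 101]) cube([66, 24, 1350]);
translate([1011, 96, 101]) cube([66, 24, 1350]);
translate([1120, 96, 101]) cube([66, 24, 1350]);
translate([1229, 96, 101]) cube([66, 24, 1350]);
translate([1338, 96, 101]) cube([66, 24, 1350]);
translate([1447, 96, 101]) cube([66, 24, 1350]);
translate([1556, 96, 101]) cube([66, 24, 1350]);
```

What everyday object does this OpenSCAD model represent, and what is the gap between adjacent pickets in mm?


A fence section. The picket gap is 43 mm.

Two posts, two rails, 14 pickets — a fence section. Span 1578 mm holds 14 pickets of 66 mm with 15 equal gaps: ⌊(1578 − 14·66) / 15⌋ = 43 mm.


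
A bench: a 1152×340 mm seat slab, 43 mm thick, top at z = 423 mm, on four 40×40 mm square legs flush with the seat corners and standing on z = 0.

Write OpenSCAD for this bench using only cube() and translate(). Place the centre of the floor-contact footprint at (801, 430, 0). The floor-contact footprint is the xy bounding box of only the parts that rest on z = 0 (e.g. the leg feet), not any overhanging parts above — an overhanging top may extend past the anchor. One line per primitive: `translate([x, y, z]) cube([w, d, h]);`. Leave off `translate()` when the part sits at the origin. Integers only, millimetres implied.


// leg_h = 423 − 43 = 380
translate([225, 260, 380]) cube([1152, 340, 43]);
translate([225, 260, 0]) cube([40, 40, 380]);
translate([225, 560, 0]) cube([40, 40, 380]);
translate([1337, 260, 0]) cube([40, 40, 380]);
translate([1337, 560, 0]) cube([40, 40, 380]);


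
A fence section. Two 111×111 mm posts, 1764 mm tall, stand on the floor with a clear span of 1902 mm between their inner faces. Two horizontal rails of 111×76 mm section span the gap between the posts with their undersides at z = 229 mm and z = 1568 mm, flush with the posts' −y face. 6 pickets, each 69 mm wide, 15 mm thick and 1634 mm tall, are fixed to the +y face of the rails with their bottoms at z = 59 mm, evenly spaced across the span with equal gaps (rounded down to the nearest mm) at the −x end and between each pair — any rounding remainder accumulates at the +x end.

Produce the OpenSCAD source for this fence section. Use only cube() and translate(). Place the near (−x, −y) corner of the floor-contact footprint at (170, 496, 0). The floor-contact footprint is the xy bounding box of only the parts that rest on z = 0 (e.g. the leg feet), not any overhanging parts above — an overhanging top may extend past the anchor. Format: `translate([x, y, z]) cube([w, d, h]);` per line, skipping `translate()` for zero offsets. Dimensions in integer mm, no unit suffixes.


translate([170, 496, 0]) cube([111, 111, 1764]);
translate([2183, 496, 0]) cube([111, 111, 1764]);
translate([281, 496, 229]) cube([1902, 111, 76]);
translate([281, 496, 1568]) cube([1902, 111, 76]);
translate([493, 607, 59]) cube([69, 15, 1634]);
translate([774, 607, 59]) cube([69, 15, 1634]);
translate([1055, 607, 59]) cube([69, 15, 1634]);
translate([1336, 607, 59]) cube([69, 15, 1634]);
translate([1617, 607, 59]) cube([69, 15, 1634]);
translate([1898, 607, 59]) cube([69, 15, 1634]);


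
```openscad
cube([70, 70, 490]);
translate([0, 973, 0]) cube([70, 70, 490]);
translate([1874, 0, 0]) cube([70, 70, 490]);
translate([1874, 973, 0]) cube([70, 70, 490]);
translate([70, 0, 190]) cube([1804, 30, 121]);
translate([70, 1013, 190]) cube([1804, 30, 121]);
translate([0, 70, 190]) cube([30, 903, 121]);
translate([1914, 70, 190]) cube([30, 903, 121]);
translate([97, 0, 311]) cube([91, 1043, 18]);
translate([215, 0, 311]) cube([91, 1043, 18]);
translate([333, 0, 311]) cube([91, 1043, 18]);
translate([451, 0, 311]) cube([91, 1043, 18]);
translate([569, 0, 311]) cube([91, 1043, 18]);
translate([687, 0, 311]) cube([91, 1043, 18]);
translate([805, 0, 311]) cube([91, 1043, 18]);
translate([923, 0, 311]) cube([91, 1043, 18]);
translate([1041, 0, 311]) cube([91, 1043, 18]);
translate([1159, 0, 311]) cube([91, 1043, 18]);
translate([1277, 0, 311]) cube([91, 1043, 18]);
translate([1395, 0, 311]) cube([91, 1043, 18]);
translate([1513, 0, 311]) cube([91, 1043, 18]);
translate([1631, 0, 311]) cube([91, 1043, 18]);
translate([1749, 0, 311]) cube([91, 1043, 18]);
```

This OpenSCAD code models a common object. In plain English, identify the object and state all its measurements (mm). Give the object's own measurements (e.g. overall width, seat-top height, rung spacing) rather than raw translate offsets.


A bed frame 1944 mm long (x) by 1043 mm wide (y). Four 70×70 mm corner posts, 490 mm tall, at the corners of the footprint. Four rails of 30 mm thickness and 121 mm height run between adjacent posts with their undersides at z = 190 mm, their outer faces flush with the outside of the frame (the two x-running rails run between the posts' inner faces; the two y-running rails run between the posts' inner faces). 15 slats, each 91 mm wide (x) and 18 mm thick, lie across the top of the two x-running rails, running the full 1043 mm width of the frame in y; along x they sit between the end posts with a 27 mm gap after the −x posts and between neighbouring slats, leaving 34 mm before the +x posts.


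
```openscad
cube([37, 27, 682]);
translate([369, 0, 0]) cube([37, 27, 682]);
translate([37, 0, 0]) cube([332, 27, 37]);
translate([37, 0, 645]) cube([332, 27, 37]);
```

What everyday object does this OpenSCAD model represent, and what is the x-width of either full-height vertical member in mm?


A picture frame. The border width is 37 mm.

Four thin pieces enclosing a rectangular opening — a picture frame. The two full-height stiles are 682 mm tall; the top rail sits at z = 645 and is 37 mm tall, so the border above the opening is 682 − 645 = 37 mm, matching the stile x-width.


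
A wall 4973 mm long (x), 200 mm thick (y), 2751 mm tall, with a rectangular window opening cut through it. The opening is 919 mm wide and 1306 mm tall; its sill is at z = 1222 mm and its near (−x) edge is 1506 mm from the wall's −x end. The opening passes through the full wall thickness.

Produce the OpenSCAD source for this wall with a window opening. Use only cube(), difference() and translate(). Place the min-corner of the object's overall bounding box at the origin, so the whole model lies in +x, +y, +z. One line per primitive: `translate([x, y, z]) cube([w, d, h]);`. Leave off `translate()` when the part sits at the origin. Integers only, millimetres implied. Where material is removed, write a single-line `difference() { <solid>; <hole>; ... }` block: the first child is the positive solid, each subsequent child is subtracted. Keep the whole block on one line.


difference() { cube([4973, 200, 2751]); translate([1506, 0, 1222]) cube([919, 200, 1306]); }


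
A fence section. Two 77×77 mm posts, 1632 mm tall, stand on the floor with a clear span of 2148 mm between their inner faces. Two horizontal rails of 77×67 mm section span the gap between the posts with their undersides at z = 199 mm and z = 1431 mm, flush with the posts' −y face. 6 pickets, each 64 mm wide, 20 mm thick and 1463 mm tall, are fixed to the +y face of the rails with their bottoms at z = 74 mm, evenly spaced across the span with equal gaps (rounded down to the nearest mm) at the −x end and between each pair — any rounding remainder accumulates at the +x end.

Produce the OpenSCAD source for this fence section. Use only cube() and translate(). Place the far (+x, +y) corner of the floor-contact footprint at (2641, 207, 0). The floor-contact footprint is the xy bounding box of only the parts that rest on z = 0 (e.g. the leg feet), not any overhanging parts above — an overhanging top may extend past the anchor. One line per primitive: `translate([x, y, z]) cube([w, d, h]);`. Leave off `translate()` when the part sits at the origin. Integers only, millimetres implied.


translate([339, 130, 0]) cube([77, 77, 1632]);
translate([2564, 130, 0]) cube([77, 77, 1632]);
translate([416, 130, 199]) cube([2148, 77, 67]);
translate([416, 130, 1431]) cube([2148, 77, 67]);
translate([668, 207, 74]) cube([64, 20, 1463]);
translate([984, 207, 74]) cube([64, 20, 1463]);
translate([1300, 207, 74]) cube([64, 20, 1463]);
translate([1616, 207, 74]) cube([64, 20, 1463]);
translate([1932, 207, 74]) cube([64, 20, 1463]);
translate([2248, 207, 74]) cube([64, 20, 1463]);


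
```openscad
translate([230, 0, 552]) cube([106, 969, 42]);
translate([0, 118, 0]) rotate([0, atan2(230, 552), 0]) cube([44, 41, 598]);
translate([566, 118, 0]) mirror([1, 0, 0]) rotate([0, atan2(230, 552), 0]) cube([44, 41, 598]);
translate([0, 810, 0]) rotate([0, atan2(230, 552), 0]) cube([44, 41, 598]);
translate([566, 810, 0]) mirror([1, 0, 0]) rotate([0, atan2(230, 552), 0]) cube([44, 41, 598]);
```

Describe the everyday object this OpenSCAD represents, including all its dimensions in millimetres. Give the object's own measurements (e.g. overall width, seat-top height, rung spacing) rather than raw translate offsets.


A sawhorse. A 106×969×42 mm beam (x, y, z) sits on two A-frame leg pairs. Each pair is two raked legs of 44×41 mm section (41 mm along y) splaying symmetrically in x. Each leg rises 552 mm vertically over 230 mm of horizontal reach and is 598 mm long along its own axis. Every leg's outer bottom edge rests on the floor and its outer top edge meets a bottom edge of the beam — the left legs (tilting toward +x) meet the beam's −x bottom edge, the right legs (their mirror images, tilting toward −x) meet its +x bottom edge — so the leg tops tuck under the beam, the beam's underside is 552 mm above the floor, and the feet are 566 mm apart outside-to-outside with the beam centred between them. The two leg pairs are set in 118 mm from either end of the beam.


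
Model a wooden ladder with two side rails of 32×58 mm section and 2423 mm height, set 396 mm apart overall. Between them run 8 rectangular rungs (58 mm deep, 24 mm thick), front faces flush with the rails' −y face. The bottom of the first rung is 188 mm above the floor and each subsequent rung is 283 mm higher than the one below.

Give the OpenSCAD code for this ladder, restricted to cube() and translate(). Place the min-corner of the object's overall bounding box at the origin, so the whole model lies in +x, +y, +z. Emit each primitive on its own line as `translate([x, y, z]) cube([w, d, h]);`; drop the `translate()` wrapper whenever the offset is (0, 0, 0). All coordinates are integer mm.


cube([32, 58, 2423]);
translate([364, 0, 0]) cube([32, 58, 2423]);
translate([32, 0, 188]) cube([332, 58, 24]);
translate([32, 0, 471]) cube([332, 58, 24]);
translate([32, 0, 754]) cube([332, 58, 24]);
translate([32, 0, 1037]) cube([332, 58, 24]);
translate([32, 0, 1320]) cube([332, 58, 24]);
translate([32, 0, 1603]) cube([332, 58, 24]);
translate([32, 0, 1886]) cube([332, 58, 24]);
translate([32, 0, 2169]) cube([332, 58, 24]);


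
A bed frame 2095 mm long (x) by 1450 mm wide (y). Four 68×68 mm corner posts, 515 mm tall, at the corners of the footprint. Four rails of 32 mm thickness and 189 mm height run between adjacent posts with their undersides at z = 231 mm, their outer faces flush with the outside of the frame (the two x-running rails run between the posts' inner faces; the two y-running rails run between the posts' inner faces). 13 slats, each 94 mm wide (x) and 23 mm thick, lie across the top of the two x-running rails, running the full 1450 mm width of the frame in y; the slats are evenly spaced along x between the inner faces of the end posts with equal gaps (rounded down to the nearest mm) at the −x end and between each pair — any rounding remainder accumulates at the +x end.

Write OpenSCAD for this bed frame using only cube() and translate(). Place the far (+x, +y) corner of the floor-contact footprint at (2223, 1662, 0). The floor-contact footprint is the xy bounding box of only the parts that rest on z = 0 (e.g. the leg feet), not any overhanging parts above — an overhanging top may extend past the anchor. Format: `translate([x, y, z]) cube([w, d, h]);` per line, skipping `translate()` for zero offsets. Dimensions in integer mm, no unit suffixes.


// slat z = rail_z + rail_h = 231 + 189 = 420
// slat gap = ⌊(1959 − 13·94) / 14⌋ = 52
translate([128, 212, 0]) cube([68, 68, 515]);
translate([128, 1594, 0]) cube([68, 68, 515]);
translate([2155, 212, 0]) cube([68, 68, 515]);
translate([2155, 1594, 0]) cube([68, 68, 515]);
translate([196, 212, 231]) cube([1959, 32, 189]);
translate([196, 1630, 231]) cube([1959, 32, 189]);
translate([128, 280, 231]) cube([32, 1314, 189]);
translate([2191, 280, 231]) cube([32, 1314, 189]);
translate([248, 212, 420]) cube([94, 1450, 23]);
translate([394, 212, 420]) cube([94, 1450, 23]);
translate([540, 212, 420]) cube([94, 1450, 23]);
translate([686, 212, 420]) cube([94, 1450, 23]);
translate([832, 212, 420]) cube([94, 1450, 23]);
translate([978, 212, 420]) cube([94, 1450, 23]);
translate([1124, 212, 420]) cube([94, 1450, 23]);
translate([1270, 212, 420]) cube([94, 1450, 23]);
translate([1416, 212, 420]) cube([94, 1450, 23]);
translate([1562, 212, 420]) cube([94, 1450, 23]);
translate([1708, 212, 420]) cube([94, 1450, 23]);
translate([1854, 212, 420]) cube([94, 1450, 23]);
translate([2000, 212, 420]) cube([94, 1450, 23]);


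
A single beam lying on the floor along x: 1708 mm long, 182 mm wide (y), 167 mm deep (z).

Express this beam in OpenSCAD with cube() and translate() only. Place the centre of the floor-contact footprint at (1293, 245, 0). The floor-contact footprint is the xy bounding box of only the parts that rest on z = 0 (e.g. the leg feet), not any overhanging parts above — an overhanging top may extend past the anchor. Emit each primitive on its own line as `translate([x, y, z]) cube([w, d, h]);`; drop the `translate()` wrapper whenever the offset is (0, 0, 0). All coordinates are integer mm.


translate([439, 154, 0]) cube([1708, 182, 167]);


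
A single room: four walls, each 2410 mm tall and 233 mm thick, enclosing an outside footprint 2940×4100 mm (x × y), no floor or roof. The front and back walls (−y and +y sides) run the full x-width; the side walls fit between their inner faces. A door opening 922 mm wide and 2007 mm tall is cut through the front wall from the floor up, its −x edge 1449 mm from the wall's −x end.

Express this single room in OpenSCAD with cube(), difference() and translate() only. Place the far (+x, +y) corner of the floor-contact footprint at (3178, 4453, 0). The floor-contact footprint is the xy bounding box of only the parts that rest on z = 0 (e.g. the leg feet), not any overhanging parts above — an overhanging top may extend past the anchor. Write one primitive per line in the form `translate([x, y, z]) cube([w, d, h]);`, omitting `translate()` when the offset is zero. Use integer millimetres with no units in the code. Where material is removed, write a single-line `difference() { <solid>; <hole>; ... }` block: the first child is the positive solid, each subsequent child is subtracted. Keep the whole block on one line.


difference() { translate([238, 353, 0]) cube([2940, 233, 2410]); translate([1687, 353, 0]) cube([922, 233, 2007]); }
translate([238, 4220, 0]) cube([2940, 233, 2410]);
translate([238, 586, 0]) cube([233, 3634, 2410]);
translate([2945, 586, 0]) cube([233, 3634, 2410]);


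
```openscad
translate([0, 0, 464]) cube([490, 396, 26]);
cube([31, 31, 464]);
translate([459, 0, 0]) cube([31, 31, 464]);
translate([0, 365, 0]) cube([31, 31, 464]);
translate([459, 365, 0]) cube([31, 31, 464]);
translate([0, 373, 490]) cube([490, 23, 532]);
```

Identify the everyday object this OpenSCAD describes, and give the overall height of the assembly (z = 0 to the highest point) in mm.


A chair. The overall height is 1022 mm.

A slab on four corner posts with a tall panel at the back — a chair. The seat slab sits at z = 464 with thickness 26, and the 532 mm backrest starts at the seat top, so the overall height is 464 + 26 + 532 = 1022 mm.


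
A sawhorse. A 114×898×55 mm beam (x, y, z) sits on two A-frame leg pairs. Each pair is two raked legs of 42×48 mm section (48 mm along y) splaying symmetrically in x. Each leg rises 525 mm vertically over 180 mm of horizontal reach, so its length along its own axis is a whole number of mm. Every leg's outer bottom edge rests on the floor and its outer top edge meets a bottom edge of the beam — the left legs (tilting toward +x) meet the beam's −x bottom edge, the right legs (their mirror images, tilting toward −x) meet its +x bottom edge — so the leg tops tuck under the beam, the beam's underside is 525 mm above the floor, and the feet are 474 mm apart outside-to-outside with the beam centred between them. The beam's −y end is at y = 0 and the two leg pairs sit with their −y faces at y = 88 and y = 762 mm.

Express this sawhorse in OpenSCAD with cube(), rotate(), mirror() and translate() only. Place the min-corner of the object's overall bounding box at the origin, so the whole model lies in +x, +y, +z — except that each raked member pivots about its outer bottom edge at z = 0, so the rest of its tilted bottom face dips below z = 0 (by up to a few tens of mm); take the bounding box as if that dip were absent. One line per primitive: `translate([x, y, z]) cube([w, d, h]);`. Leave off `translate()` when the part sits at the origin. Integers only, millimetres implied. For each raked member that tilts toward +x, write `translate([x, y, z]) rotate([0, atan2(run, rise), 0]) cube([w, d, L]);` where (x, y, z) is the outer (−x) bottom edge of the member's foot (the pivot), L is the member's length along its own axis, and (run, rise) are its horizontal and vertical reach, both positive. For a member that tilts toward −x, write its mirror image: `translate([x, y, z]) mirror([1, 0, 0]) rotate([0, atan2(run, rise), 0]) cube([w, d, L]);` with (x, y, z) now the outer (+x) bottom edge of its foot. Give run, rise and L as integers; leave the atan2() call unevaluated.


translate([180, 0, 525]) cube([114, 898, 55]);
translate([0, 88, 0]) rotate([0, atan2(180, 525), 0]) cube([42, 48, 555]);
translate([474, 88, 0]) mirror([1, 0, 0]) rotate([0, atan2(180, 525), 0]) cube([42, 48, 555]);
translate([0, 762, 0]) rotate([0, atan2(180, 525), 0]) cube([42, 48, 555]);
translate([474, 762, 0]) mirror([1, 0, 0]) rotate([0, atan2(180, 525), 0]) cube([42, 48, 555]);


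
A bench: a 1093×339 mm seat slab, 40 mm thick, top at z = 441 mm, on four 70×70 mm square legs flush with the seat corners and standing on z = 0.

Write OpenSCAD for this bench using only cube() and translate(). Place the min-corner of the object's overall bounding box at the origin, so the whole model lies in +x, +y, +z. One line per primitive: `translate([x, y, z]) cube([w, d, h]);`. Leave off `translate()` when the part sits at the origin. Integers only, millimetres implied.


// leg_h = 441 − 40 = 401
translate([0, 0, 401]) cube([1093, 339, 40]);
cube([70, 70, 401]);
translate([0, 269, 0]) cube([70, 70, 401]);
translate([1023, 0, 0]) cube([70, 70, 401]);
translate([1023, 269, 0]) cube([70, 70, 401]);


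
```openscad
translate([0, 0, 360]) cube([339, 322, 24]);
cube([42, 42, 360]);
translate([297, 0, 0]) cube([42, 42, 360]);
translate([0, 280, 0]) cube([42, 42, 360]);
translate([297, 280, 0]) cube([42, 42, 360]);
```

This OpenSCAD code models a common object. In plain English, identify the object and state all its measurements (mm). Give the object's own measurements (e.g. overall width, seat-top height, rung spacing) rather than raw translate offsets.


A four-legged stool. The seat is a 339×322×24 mm slab whose top surface is at z = 384 mm; four square legs, each 42×42 mm in cross-section, run from the floor (z = 0) to the underside of the seat, each flush with a corner of the seat.


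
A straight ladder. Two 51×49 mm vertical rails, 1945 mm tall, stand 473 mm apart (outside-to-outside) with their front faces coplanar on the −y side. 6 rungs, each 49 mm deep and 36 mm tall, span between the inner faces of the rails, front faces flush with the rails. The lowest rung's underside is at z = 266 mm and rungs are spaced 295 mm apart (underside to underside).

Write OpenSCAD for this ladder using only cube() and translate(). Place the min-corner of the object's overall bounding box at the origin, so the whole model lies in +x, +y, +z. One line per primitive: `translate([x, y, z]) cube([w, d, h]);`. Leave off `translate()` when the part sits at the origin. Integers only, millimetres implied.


cube([51, 49, 1945]);
translate([422, 0, 0]) cube([51, 49, 1945]);
translate([51, 0, 266]) cube([371, 49, 36]);
translate([51, 0, 561]) cube([371, 49, 36]);
translate([51, 0, 856]) cube([371, 49, 36]);
translate([51, 0, 1151]) cube([371, 49, 36]);
translate([51, 0, 1446]) cube([371, 49, 36]);
translate([51, 0, 1741]) cube([371, 49, 36]);


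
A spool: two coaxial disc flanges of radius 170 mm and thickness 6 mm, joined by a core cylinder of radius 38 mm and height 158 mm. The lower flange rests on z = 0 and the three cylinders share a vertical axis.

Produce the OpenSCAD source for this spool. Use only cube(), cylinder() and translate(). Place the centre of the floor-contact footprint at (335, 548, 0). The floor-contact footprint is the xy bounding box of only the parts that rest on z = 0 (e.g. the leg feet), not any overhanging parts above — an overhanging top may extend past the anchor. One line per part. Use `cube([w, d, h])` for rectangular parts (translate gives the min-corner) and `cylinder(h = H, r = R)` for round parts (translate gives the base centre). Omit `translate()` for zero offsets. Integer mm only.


translate([335, 548, 0]) cylinder(h = 6, r = 170);
translate([335, 548, 6]) cylinder(h = 158, r = 38);
translate([335, 548, 164]) cylinder(h = 6, r = 170);


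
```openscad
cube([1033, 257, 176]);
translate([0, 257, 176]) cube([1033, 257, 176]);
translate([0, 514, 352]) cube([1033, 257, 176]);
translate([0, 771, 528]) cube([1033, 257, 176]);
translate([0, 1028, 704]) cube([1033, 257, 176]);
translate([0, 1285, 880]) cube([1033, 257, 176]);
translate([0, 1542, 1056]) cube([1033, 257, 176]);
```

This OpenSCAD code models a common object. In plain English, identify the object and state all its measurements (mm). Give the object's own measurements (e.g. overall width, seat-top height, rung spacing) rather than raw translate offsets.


A straight staircase of 7 solid steps. Each step is 1033 mm wide (x), 257 mm deep (y, the going) and 176 mm tall (the rise). The first step rests on the floor; each subsequent step sits one going further in +y and one rise higher in +z, directly behind and above the previous step with no overlap.


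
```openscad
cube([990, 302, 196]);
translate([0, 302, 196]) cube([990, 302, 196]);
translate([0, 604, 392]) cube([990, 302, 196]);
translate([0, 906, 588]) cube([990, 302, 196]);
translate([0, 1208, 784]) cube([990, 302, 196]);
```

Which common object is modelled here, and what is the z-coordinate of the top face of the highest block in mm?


A staircase. The total rise is 980 mm.

5 identical blocks, each offset up and back from the previous — a staircase. Each step is 196 mm tall and there are 5 of them, so the total rise is 5 × 196 = 980 mm.


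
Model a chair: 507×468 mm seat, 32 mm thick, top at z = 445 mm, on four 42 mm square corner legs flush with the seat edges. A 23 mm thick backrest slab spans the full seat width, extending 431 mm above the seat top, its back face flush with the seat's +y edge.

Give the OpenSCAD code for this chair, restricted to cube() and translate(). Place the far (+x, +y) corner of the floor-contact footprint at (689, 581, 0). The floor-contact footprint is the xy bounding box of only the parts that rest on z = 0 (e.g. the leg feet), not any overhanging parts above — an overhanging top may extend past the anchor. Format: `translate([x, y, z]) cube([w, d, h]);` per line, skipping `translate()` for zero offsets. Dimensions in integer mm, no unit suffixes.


translate([182, 113, 413]) cube([507, 468, 32]);
translate([182, 113, 0]) cube([42, 42, 413]);
translate([647, 113, 0]) cube([42, 42, 413]);
translate([182, 539, 0]) cube([42, 42, 413]);
translate([647, 539, 0]) cube([42, 42, 413]);
translate([182, 558, 445]) cube([507, 23, 431]);


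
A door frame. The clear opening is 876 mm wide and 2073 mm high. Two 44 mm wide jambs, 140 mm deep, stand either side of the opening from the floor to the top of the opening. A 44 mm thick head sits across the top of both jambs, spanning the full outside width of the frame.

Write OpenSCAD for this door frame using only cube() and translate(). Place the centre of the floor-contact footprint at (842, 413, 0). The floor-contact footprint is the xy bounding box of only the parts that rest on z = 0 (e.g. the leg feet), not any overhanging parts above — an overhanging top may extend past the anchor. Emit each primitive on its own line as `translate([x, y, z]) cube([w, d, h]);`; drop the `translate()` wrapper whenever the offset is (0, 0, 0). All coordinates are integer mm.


translate([360, 343, 0]) cube([44, 140, 2073]);
translate([1280, 343, 0]) cube([44, 140, 2073]);
translate([360, 343, 2073]) cube([964, 140, 44]);


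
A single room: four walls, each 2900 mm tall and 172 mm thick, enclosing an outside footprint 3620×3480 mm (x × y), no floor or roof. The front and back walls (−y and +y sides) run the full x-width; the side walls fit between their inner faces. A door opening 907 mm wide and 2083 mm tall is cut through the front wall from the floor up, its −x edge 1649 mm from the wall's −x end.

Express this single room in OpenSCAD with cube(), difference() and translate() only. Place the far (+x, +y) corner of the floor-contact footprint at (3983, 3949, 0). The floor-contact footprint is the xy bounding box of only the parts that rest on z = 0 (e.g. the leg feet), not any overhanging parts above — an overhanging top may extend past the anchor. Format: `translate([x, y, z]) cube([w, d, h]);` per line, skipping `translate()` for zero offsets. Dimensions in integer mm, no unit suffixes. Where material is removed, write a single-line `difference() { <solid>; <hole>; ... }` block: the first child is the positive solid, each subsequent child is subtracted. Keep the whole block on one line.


difference() { translate([363, 469, 0]) cube([3620, 172, 2900]); translate([2012, 469, 0]) cube([907, 172, 2083]); }
translate([363, 3777, 0]) cube([3620, 172, 2900]);
translate([363, 641, 0]) cube([172, 3136, 2900]);
translate([3811, 641, 0]) cube([172, 3136, 2900]);


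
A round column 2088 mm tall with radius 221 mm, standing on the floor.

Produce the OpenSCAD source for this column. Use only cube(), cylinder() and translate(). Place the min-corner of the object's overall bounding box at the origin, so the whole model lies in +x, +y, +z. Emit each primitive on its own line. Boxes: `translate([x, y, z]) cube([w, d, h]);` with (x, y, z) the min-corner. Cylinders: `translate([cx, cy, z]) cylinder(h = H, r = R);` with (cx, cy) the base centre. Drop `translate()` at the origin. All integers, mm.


translate([221, 221, 0]) cylinder(h = 2088, r = 221);


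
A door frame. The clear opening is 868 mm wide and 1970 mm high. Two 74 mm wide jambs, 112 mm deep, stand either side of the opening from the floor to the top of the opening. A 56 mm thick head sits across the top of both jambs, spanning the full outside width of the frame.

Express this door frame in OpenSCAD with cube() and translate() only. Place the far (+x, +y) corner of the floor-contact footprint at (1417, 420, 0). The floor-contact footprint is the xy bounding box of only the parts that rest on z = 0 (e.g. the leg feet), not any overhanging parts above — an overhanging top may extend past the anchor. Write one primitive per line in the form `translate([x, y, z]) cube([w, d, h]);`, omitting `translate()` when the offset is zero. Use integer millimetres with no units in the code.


translate([401, 308, 0]) cube([74, 112, 1970]);
translate([1343, 308, 0]) cube([74, 112, 1970]);
translate([401, 308, 1970]) cube([1016, 112, 56]);


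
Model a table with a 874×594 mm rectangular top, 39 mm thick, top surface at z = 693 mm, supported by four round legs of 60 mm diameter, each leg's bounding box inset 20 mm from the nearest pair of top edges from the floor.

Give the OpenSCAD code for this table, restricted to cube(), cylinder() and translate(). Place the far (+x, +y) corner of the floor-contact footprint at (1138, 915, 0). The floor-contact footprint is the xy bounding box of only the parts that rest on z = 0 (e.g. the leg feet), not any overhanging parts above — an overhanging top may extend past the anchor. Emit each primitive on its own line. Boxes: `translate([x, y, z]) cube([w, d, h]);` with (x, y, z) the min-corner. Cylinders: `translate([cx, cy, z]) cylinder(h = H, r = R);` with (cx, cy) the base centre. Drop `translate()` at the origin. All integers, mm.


translate([284, 341, 654]) cube([874, 594, 39]);
translate([334, 391, 0]) cylinder(h = 654, r = 30);
translate([1108, 391, 0]) cylinder(h = 654, r = 30);
translate([334, 885, 0]) cylinder(h = 654, r = 30);
translate([1108, 885, 0]) cylinder(h = 654, r = 30);


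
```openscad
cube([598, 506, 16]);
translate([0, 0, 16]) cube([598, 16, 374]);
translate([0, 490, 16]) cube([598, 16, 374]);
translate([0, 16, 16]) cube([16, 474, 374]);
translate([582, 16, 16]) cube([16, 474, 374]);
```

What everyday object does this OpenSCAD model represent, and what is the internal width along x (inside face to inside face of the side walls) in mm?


An open box. The internal width is 566 mm.

A 598×506 base slab with four walls standing on it — an open box. The base is 598 mm wide and the walls are 16 mm thick, so the internal width is 598 − 2 × 16 = 566 mm.


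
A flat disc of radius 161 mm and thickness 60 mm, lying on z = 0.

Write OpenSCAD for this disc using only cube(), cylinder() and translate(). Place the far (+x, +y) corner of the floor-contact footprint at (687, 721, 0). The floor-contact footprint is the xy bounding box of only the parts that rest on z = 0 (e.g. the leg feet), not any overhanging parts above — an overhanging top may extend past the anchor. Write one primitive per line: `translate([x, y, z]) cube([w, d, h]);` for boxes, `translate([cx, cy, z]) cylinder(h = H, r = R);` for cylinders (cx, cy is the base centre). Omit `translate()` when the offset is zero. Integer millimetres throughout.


translate([526, 560, 0]) cylinder(h = 60, r = 161);


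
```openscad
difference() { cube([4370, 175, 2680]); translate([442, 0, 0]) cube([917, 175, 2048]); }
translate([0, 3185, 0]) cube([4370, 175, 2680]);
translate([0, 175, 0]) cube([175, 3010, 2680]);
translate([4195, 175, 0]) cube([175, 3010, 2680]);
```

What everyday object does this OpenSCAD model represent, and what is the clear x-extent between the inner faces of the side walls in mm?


A single room. The interior width is 4020 mm.

Four walls enclosing a rectangle with a door in the front wall — a room. Outside width 4370 minus two 175 mm walls gives 4020 mm.


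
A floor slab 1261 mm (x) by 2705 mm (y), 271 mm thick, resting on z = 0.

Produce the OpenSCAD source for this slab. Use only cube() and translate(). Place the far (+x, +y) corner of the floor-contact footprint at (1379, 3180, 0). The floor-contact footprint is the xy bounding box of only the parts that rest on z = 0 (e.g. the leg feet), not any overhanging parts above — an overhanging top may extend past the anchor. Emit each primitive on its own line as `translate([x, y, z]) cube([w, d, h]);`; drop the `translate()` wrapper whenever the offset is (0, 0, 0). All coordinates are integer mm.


translate([118, 475, 0]) cube([1261, 2705, 271]);


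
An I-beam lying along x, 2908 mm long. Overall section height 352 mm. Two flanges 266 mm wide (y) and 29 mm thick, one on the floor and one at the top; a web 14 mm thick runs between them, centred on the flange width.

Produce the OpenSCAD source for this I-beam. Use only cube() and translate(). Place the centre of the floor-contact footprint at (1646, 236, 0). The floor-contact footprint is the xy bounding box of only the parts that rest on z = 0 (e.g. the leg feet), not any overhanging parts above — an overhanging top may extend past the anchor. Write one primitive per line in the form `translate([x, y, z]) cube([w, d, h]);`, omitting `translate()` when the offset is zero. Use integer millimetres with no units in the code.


translate([192, 103, 0]) cube([2908, 266, 29]);
translate([192, 229, 29]) cube([2908, 14, 294]);
translate([192, 103, 323]) cube([2908, 266, 29]);


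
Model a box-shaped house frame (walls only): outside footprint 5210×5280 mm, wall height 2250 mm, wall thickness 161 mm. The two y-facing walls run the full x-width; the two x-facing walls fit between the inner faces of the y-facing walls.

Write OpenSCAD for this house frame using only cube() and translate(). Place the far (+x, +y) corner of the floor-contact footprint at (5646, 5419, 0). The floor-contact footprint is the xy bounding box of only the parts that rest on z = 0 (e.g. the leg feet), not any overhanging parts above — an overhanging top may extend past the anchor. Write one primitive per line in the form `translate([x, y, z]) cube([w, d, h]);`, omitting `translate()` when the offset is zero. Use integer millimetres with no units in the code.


translate([436, 139, 0]) cube([5210, 161, 2250]);
translate([436, 5258, 0]) cube([5210, 161, 2250]);
translate([436, 300, 0]) cube([161, 4958, 2250]);
translate([5485, 300, 0]) cube([161, 4958, 2250]);


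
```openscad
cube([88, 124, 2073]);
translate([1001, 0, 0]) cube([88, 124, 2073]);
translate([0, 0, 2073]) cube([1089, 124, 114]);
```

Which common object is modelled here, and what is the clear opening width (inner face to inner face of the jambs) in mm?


A door frame. The clear opening width is 913 mm.

Two 2073 mm tall posts with a header on top — a door frame. The left jamb is 88 mm wide at x = 0; the right jamb starts at x = 1001. The clear opening is 1001 − 88 = 913 mm.


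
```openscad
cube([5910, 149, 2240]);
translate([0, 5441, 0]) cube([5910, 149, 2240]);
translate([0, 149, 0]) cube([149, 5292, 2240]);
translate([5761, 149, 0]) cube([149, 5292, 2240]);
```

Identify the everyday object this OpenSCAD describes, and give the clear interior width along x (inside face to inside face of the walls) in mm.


A house (or room) frame. The interior width is 5612 mm.

Four 2240 mm walls enclosing a rectangle with no floor or roof — a room or house frame. Outside width is 5910 mm and wall thickness is 149 mm, so the interior width is 5910 − 2 × 149 = 5612 mm.


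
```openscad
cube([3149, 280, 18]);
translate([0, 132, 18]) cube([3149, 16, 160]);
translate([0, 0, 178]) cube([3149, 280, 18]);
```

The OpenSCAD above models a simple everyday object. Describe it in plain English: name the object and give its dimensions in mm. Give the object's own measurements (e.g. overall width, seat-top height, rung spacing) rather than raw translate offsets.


An I-beam lying along x, 3149 mm long. Overall section height 196 mm. Two flanges 280 mm wide (y) and 18 mm thick, one on the floor and one at the top; a web 16 mm thick runs between them, centred on the flange width.


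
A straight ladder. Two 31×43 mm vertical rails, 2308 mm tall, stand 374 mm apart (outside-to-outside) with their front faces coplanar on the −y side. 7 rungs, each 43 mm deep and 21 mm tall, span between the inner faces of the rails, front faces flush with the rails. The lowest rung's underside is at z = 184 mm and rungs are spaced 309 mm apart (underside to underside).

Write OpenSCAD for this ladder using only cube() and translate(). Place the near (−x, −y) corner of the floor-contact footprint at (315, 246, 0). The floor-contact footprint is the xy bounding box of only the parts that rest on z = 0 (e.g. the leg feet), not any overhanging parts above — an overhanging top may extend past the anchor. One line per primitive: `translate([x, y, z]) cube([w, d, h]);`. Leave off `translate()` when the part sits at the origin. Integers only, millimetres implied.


translate([315, 246, 0]) cube([31, 43, 2308]);
translate([658, 246, 0]) cube([31, 43, 2308]);
translate([346, 246, 184]) cube([312, 43, 21]);
translate([346, 246, 493]) cube([312, 43, 21]);
translate([346, 246, 802]) cube([312, 43, 21]);
translate([346, 246, 1111]) cube([312, 43, 21]);
translate([346, 246, 1420]) cube([312, 43, 21]);
translate([346, 246, 1729]) cube([312, 43, 21]);
translate([346, 246, 2038]) cube([312, 43, 21]);


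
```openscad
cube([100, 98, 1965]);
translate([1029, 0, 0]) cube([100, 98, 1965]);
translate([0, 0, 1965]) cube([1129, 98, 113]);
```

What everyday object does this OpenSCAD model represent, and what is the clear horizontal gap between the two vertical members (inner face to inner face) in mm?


A door frame. The clear opening width is 929 mm.

Two 1965 mm tall posts with a header on top — a door frame. The left jamb is 100 mm wide at x = 0; the right jamb starts at x = 1029. The clear opening is 1029 − 100 = 929 mm.
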